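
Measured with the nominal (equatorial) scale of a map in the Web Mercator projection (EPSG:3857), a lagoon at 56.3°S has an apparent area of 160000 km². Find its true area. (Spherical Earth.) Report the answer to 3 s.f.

49300 km²

Mercator is conformal, so the point scale is isotropic: h = k = sec φ = 1/cos φ.
Areal scale = k² = sec²φ = 1/cos²(56.3°) = 1/0.5548² = 3.248.
True area = apparent / (areal scale) = 160000 / 3.248 ≈ 49300 km².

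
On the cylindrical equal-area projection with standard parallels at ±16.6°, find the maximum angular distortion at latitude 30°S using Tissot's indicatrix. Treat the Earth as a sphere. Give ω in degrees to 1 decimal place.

Cylindrical equal-area (φ₀ = 16.6°): h = cos φ / cos 16.6° along meridians, k = cos 16.6° / cos φ along parallels; h·k = 1.
At 30°: h = 0.9037, k = 1.107; principal scales a = 1.107, b = 0.9037.
sin(ω/2) = (a − b)/(a + b) = 0.2029/2.010 = 0.1009, so ω = 2 arcsin(0.1009) ≈ 11.6°.

11.6°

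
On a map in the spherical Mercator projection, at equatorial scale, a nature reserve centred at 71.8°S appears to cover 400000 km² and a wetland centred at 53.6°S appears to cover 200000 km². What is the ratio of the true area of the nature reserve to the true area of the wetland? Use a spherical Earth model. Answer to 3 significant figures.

0.554

On Mercator the areal scale is sec²φ, so true area = apparent × cos²φ.
True area of nature reserve: 400000 × cos²(71.8°) = 400000 × 0.09755 = 39020 km².
True area of wetland: 200000 × cos²(53.6°) = 200000 × 0.3521 = 70430 km².
Ratio = 39020 / 70430 ≈ 0.554.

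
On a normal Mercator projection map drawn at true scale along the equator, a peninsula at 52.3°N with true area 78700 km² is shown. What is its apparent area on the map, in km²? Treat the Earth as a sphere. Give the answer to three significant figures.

Mercator is conformal, so the point scale is isotropic: h = k = sec φ = 1/cos φ.
Areal scale = k² = sec²φ = 1/cos²(52.3°) = 1/0.6115² = 2.674.
Apparent area = 78700 × 2.674 ≈ 210000 km².

210000 km²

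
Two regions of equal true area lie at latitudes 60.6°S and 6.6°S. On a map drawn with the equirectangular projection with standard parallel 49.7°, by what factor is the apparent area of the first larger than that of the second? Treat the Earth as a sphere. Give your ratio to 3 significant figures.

The equidistant cylindrical projection with φ₀ = 49.7° has h = 1 (meridians true) and k = cos φ₀ / cos φ along parallels.
Areal scale at 60.6°: h·k = 1.000 × 1.318 = 1.318.
Areal scale at 6.6°: h·k = 1.000 × 0.6511 = 0.6511.
Ratio = 1.318/0.6511 ≈ 2.02.

2.02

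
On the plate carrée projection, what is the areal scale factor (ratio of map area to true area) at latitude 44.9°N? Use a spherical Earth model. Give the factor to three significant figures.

For the equirectangular projection with φ₀ = 0 (plate carrée), h = 1 along meridians and k = sec φ along parallels.
Areal scale = h·k = 1 × sec φ; at 44.9°, h = 1.000, k = 1.412, so h·k = 1.412.

1.41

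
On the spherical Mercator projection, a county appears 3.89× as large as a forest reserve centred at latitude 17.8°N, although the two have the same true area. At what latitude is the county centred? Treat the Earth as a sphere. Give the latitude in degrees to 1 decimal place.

On Mercator, (apparent₁)/(apparent₂) = sec²φ₁ / sec²φ₂ when true areas are equal.
cos²φ₂ / cos²φ₁ = 3.89  ⇒  cos φ₁ = cos 17.8° / √3.89 = 0.9521/1.972 = 0.4827.
φ₁ = arccos(0.4827) ≈ 61.1°.

61.1°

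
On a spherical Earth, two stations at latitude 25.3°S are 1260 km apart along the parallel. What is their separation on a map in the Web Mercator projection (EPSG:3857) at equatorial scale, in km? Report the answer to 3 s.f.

Mercator is conformal, so the point scale is isotropic: h = k = sec φ = 1/cos φ.
Along the parallel, k = sec 25.3° = 1/0.9041 = 1.106.
Map distance = 1260 × 1.106 ≈ 1390 km.

1390 km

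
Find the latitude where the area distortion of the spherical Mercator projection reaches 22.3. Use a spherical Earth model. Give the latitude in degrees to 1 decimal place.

77.8°

Mercator areal scale is sec²φ.
sec²φ = 22.3  ⇒  cos²φ = 0.04484  ⇒  cos φ = 0.2118.
φ = arccos(0.2118) ≈ 77.8°.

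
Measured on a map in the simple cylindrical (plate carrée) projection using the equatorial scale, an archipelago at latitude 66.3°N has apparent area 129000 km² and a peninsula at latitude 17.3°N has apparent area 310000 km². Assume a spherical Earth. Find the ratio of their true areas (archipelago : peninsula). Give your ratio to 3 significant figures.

0.175

Plate carrée has h = 1 and k = sec φ, giving areal scale sec φ; true area = (apparent area) · cos φ.
True area of archipelago: 129000 × cos(66.3°) = 129000 × 0.4019 = 51850 km².
True area of peninsula: 310000 × cos(17.3°) = 310000 × 0.9548 = 296000 km².
Ratio = 51850 / 296000 ≈ 0.175.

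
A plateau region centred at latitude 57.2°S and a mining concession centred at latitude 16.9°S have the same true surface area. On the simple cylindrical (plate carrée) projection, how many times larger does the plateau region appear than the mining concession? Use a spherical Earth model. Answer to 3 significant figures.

In the plate carrée (x = Rλ, y = Rφ), meridians are true-scale (h = 1) and parallels are stretched by k = sec φ.
Areal scale at 57.2°: h·k = 1.000 × 1.846 = 1.846.
Areal scale at 16.9°: h·k = 1.000 × 1.045 = 1.045.
Ratio = 1.846/1.045 ≈ 1.77.

1.77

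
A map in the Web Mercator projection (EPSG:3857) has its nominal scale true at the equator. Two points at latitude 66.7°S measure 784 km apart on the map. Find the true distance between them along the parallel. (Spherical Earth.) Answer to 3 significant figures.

Mercator is conformal, so the point scale is isotropic: h = k = sec φ = 1/cos φ.
Along the parallel at 66.7°, map distances are exaggerated by k = sec 66.7° = 2.528.
True distance = 784 / 2.528 = 784 × cos 66.7° ≈ 310 km.

310 km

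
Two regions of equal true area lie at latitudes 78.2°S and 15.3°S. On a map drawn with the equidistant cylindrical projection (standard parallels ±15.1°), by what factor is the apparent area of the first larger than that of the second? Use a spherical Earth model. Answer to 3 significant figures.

4.72

With standard parallel φ₀ = 15.1°, the equirectangular projection gives x = Rλ cos φ₀, y = Rφ, so h = 1 and k = cos 15.1° / cos φ.
Areal scale at 78.2°: h·k = 1.000 × 4.721 = 4.721.
Areal scale at 15.3°: h·k = 1.000 × 1.001 = 1.001.
Ratio = 4.721/1.001 ≈ 4.72.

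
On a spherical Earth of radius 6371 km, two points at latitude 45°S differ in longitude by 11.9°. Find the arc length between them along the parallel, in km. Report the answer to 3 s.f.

Arc length along a parallel = R cos φ · Δλ (with Δλ in radians).
= 6371 × cos 45° × (11.9° × π/180) = 6371 × 0.7071 × 0.2077 ≈ 936 km.

936 km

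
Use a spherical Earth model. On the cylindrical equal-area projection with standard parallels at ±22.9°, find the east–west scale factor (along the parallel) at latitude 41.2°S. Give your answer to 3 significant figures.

A cylindrical equal-area projection with standard parallel φ₀ has meridian scale h = cos φ / cos φ₀ and parallel scale k = cos φ₀ / cos φ (so areas are preserved, h·k = 1).
k = cos 22.9° / cos 41.2° = 0.9212/0.7524 = 1.224.

1.22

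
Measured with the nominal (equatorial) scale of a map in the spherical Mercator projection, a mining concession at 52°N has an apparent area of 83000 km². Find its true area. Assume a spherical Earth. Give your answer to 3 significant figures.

31500 km²

For Mercator, h = k = sec φ (a conformal cylindrical projection has a single point scale, 1/cos φ).
Areal scale = k² = sec²φ = 1/cos²(52°) = 1/0.6157² = 2.638.
True area = apparent / (areal scale) = 83000 / 2.638 ≈ 31500 km².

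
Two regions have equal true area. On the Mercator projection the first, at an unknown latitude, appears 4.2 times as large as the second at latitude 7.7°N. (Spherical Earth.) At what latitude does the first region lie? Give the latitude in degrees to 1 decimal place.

61.1°

Mercator areal scale is sec²φ, so apparent-area ratio = sec²φ₁ / sec²φ₂ = cos²φ₂ / cos²φ₁.
cos²φ₂ / cos²φ₁ = 4.2  ⇒  cos φ₁ = cos 7.7° / √4.2 = 0.9910/2.049 = 0.4836.
φ₁ = arccos(0.4836) ≈ 61.1°.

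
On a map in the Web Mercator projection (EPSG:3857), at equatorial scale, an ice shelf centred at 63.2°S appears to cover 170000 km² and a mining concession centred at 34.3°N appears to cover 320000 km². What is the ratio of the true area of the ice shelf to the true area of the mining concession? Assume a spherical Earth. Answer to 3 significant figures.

Mercator's areal exaggeration is sec²φ; hence true area = (apparent area) · cos²φ.
True area of ice shelf: 170000 × cos²(63.2°) = 170000 × 0.2033 = 34560 km².
True area of mining concession: 320000 × cos²(34.3°) = 320000 × 0.6824 = 218400 km².
Ratio = 34560 / 218400 ≈ 0.158.

0.158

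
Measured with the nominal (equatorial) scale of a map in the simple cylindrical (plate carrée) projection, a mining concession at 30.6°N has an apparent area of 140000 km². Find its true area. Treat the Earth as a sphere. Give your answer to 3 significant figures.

Plate carrée maps x = Rλ, y = Rφ. The meridian scale is h = 1 and the parallel scale is k = 1/cos φ = sec φ.
Areal scale = h·k = 1 × sec φ; at 30.6°, h = 1.000, k = 1.162, so h·k = 1.162.
True area = apparent / (areal scale) = 140000 / 1.162 ≈ 121000 km².

121000 km²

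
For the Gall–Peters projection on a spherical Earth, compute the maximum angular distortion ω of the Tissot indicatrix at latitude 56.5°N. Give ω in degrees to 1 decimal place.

The Gall–Peters projection is cylindrical equal-area with φ₀ = 45°. A cylindrical equal-area projection with standard parallel φ₀ has meridian scale h = cos φ / cos φ₀ and parallel scale k = cos φ₀ / cos φ (so areas are preserved, h·k = 1).
At 56.5°: h = 0.7806, k = 1.281; principal scales a = 1.281, b = 0.7806.
sin(ω/2) = (a − b)/(a + b) = 0.5006/2.062 = 0.2428, so ω = 2 arcsin(0.2428) ≈ 28.1°.

28.1°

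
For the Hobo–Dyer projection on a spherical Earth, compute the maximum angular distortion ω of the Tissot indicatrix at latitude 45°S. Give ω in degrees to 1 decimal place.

Hobo–Dyer is a cylindrical equal-area projection with standard parallels at ±37.5°. Cylindrical equal-area (φ₀ = 37.5°): h = cos φ / cos 37.5° along meridians, k = cos 37.5° / cos φ along parallels; h·k = 1.
At 45°: h = 0.8913, k = 1.122; principal scales a = 1.122, b = 0.8913.
sin(ω/2) = (a − b)/(a + b) = 0.2307/2.013 = 0.1146, so ω = 2 arcsin(0.1146) ≈ 13.2°.

13.2°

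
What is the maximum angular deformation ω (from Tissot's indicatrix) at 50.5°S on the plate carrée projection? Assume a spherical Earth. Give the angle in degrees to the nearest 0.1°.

25.7°

In the plate carrée (x = Rλ, y = Rφ), meridians are true-scale (h = 1) and parallels are stretched by k = sec φ.
At 50.5°: h = 1.000, k = 1.572; principal scales a = 1.572, b = 1.000.
sin(ω/2) = (a − b)/(a + b) = 0.5721/2.572 = 0.2224, so ω = 2 arcsin(0.2224) ≈ 25.7°.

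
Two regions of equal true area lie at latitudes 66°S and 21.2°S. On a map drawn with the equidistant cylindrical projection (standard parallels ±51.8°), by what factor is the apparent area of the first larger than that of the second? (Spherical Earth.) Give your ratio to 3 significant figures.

With standard parallel φ₀ = 51.8°, the equirectangular projection gives x = Rλ cos φ₀, y = Rφ, so h = 1 and k = cos 51.8° / cos φ.
Areal scale at 66°: h·k = 1.000 × 1.520 = 1.520.
Areal scale at 21.2°: h·k = 1.000 × 0.6633 = 0.6633.
Ratio = 1.520/0.6633 ≈ 2.29.

2.29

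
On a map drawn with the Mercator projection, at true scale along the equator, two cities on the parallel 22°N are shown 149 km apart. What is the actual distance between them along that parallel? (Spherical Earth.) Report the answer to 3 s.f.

138 km

For Mercator, h = k = sec φ (a conformal cylindrical projection has a single point scale, 1/cos φ).
Along the parallel at 22°, map distances are exaggerated by k = sec 22° = 1.079.
True distance = 149 / 1.079 = 149 × cos 22° ≈ 138 km.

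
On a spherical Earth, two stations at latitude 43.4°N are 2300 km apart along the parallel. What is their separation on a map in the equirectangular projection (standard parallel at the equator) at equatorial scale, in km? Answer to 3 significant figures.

3170 km

Plate carrée maps x = Rλ, y = Rφ. The meridian scale is h = 1 and the parallel scale is k = 1/cos φ = sec φ.
Along the parallel, k = sec 43.4° = 1/0.7266 = 1.376.
Map distance = 2300 × 1.376 ≈ 3170 km.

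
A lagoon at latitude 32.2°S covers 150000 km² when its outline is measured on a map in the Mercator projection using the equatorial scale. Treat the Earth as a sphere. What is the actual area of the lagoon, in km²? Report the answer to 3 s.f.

107000 km²

The Mercator projection is conformal; its linear scale factor is the same in every direction and equals sec φ = 1/cos φ.
Areal scale = k² = sec²φ = 1/cos²(32.2°) = 1/0.8462² = 1.397.
True area = apparent / (areal scale) = 150000 / 1.397 ≈ 107000 km².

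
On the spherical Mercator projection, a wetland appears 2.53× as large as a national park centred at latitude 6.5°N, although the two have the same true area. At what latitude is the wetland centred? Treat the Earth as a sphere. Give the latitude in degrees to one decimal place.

51.3°

On Mercator, (apparent₁)/(apparent₂) = sec²φ₁ / sec²φ₂ when true areas are equal.
cos²φ₂ / cos²φ₁ = 2.53  ⇒  cos φ₁ = cos 6.5° / √2.53 = 0.9936/1.591 = 0.6247.
φ₁ = arccos(0.6247) ≈ 51.3°.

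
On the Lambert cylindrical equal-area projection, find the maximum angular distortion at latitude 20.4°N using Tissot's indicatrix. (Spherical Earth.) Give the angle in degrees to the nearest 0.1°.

7.4°

The Lambert cylindrical equal-area projection is the cylindrical equal-area projection with its standard parallel at the equator (φ₀ = 0). Cylindrical equal-area (φ₀ = 0°): h = cos φ / cos 0° along meridians, k = cos 0° / cos φ along parallels; h·k = 1.
At 20.4°: h = 0.9373, k = 1.067; principal scales a = 1.067, b = 0.9373.
sin(ω/2) = (a − b)/(a + b) = 0.1296/2.004 = 0.06468, so ω = 2 arcsin(0.06468) ≈ 7.4°.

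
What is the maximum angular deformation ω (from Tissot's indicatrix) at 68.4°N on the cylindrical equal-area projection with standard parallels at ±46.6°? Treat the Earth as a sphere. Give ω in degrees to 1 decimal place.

67.3°

Cylindrical equal-area (φ₀ = 46.6°): h = cos φ / cos 46.6° along meridians, k = cos 46.6° / cos φ along parallels; h·k = 1.
At 68.4°: h = 0.5358, k = 1.866; principal scales a = 1.866, b = 0.5358.
sin(ω/2) = (a − b)/(a + b) = 1.331/2.402 = 0.5539, so ω = 2 arcsin(0.5539) ≈ 67.3°.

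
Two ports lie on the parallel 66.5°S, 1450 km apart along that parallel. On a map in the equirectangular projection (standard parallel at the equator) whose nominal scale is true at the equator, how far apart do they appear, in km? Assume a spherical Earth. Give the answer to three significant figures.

3640 km

Plate carrée maps x = Rλ, y = Rφ. The meridian scale is h = 1 and the parallel scale is k = 1/cos φ = sec φ.
Along the parallel, k = sec 66.5° = 1/0.3987 = 2.508.
Map distance = 1450 × 2.508 ≈ 3640 km.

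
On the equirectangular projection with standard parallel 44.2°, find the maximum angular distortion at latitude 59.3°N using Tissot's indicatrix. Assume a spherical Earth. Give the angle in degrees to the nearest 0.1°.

19.4°

With standard parallel φ₀ = 44.2°, the equirectangular projection gives x = Rλ cos φ₀, y = Rφ, so h = 1 and k = cos 44.2° / cos φ.
At 59.3°: h = 1.000, k = 1.404; principal scales a = 1.404, b = 1.000.
sin(ω/2) = (a − b)/(a + b) = 0.4042/2.404 = 0.1681, so ω = 2 arcsin(0.1681) ≈ 19.4°.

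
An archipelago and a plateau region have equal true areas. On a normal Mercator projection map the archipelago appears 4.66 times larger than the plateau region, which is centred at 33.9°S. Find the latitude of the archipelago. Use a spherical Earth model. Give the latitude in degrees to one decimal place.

On Mercator, (apparent₁)/(apparent₂) = sec²φ₁ / sec²φ₂ when true areas are equal.
cos²φ₂ / cos²φ₁ = 4.66  ⇒  cos φ₁ = cos 33.9° / √4.66 = 0.8300/2.159 = 0.3845.
φ₁ = arccos(0.3845) ≈ 67.4°.

67.4°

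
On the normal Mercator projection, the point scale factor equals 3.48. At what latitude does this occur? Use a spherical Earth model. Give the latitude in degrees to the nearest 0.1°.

73.3°

Mercator scale is k = sec φ = 1/cos φ.
1/cos φ = 3.48  ⇒  cos φ = 0.2874  ⇒  φ = arccos(0.2874) ≈ 73.3°.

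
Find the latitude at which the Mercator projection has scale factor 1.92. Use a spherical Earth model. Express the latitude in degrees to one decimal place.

58.6°

Mercator scale is k = sec φ = 1/cos φ.
1/cos φ = 1.92  ⇒  cos φ = 0.5208  ⇒  φ = arccos(0.5208) ≈ 58.6°.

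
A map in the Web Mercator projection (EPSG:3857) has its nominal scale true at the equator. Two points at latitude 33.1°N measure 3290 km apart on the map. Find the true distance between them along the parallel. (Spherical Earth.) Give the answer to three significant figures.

2760 km

For Mercator, h = k = sec φ (a conformal cylindrical projection has a single point scale, 1/cos φ).
Along the parallel at 33.1°, map distances are exaggerated by k = sec 33.1° = 1.194.
True distance = 3290 / 1.194 = 3290 × cos 33.1° ≈ 2760 km.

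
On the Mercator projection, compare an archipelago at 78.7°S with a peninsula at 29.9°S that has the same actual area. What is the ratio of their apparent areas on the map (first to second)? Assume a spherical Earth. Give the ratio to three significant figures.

Mercator areal scale is sec²φ.
At 78.7°: sec²(78.7°) = 1/0.1959² = 26.05.
At 29.9°: sec²(29.9°) = 1/0.8669² = 1.331.
Ratio = 26.05/1.331 = cos²(29.9°)/cos²(78.7°) ≈ 19.6.

19.6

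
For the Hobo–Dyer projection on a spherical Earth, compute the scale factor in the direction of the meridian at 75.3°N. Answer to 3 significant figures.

Hobo–Dyer is a cylindrical equal-area projection with standard parallels at ±37.5°. Cylindrical equal-area (φ₀ = 37.5°): h = cos φ / cos 37.5° along meridians, k = cos 37.5° / cos φ along parallels; h·k = 1.
h = cos 75.3° / cos 37.5° = 0.2538/0.7934 = 0.3199.

0.320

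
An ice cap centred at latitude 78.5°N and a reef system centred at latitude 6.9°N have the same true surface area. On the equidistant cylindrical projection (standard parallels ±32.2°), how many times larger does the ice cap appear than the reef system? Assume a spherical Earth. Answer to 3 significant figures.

4.98

With standard parallel φ₀ = 32.2°, the equirectangular projection gives x = Rλ cos φ₀, y = Rφ, so h = 1 and k = cos 32.2° / cos φ.
Areal scale at 78.5°: h·k = 1.000 × 4.244 = 4.244.
Areal scale at 6.9°: h·k = 1.000 × 0.8524 = 0.8524.
Ratio = 4.244/0.8524 ≈ 4.98.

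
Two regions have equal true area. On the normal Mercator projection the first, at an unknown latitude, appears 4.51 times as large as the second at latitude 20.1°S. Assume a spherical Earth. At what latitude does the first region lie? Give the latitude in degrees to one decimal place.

63.8°

On Mercator, (apparent₁)/(apparent₂) = sec²φ₁ / sec²φ₂ when true areas are equal.
cos²φ₂ / cos²φ₁ = 4.51  ⇒  cos φ₁ = cos 20.1° / √4.51 = 0.9391/2.124 = 0.4422.
φ₁ = arccos(0.4422) ≈ 63.8°.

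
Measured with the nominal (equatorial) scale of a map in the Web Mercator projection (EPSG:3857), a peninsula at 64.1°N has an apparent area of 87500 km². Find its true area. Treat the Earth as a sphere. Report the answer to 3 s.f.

16700 km²

For Mercator, h = k = sec φ (a conformal cylindrical projection has a single point scale, 1/cos φ).
Areal scale = k² = sec²φ = 1/cos²(64.1°) = 1/0.4368² = 5.241.
True area = apparent / (areal scale) = 87500 / 5.241 ≈ 16700 km².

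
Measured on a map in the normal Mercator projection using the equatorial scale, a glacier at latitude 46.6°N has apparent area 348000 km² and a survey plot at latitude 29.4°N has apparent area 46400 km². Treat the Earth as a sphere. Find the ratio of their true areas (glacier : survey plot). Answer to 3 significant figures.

Since Mercator area scale is 1/cos²φ, the true area equals the apparent area multiplied by cos²φ.
True area of glacier: 348000 × cos²(46.6°) = 348000 × 0.4721 = 164300 km².
True area of survey plot: 46400 × cos²(29.4°) = 46400 × 0.7590 = 35220 km².
Ratio = 164300 / 35220 ≈ 4.66.

4.66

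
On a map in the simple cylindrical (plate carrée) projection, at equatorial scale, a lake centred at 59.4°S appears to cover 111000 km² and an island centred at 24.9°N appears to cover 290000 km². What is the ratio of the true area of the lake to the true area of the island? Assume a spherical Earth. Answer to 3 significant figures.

0.215

Plate carrée has h = 1 and k = sec φ, giving areal scale sec φ; true area = (apparent area) · cos φ.
True area of lake: 111000 × cos(59.4°) = 111000 × 0.5090 = 56500 km².
True area of island: 290000 × cos(24.9°) = 290000 × 0.9070 = 263000 km².
Ratio = 56500 / 263000 ≈ 0.215.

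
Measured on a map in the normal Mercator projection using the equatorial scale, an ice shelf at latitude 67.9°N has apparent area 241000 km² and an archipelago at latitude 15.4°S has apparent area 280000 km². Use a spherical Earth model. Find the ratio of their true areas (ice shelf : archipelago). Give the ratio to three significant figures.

Mercator's areal exaggeration is sec²φ; hence true area = (apparent area) · cos²φ.
True area of ice shelf: 241000 × cos²(67.9°) = 241000 × 0.1415 = 34110 km².
True area of archipelago: 280000 × cos²(15.4°) = 280000 × 0.9295 = 260300 km².
Ratio = 34110 / 260300 ≈ 0.131.

0.131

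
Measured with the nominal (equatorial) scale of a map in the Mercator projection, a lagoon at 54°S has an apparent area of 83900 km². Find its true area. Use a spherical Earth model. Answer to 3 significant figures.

The Mercator projection is conformal; its linear scale factor is the same in every direction and equals sec φ = 1/cos φ.
Areal scale = k² = sec²φ = 1/cos²(54°) = 1/0.5878² = 2.894.
True area = apparent / (areal scale) = 83900 / 2.894 ≈ 29000 km².

29000 km²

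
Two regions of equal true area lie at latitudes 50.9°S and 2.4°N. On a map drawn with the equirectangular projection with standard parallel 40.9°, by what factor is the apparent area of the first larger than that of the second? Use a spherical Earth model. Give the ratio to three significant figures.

1.58

With standard parallel φ₀ = 40.9°, the equirectangular projection gives x = Rλ cos φ₀, y = Rφ, so h = 1 and k = cos 40.9° / cos φ.
Areal scale at 50.9°: h·k = 1.000 × 1.198 = 1.198.
Areal scale at 2.4°: h·k = 1.000 × 0.7565 = 0.7565.
Ratio = 1.198/0.7565 ≈ 1.58.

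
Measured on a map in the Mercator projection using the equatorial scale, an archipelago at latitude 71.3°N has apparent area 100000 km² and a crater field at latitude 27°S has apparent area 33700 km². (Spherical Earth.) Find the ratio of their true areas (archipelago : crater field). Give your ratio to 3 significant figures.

0.384

On Mercator the areal scale is sec²φ, so true area = apparent × cos²φ.
True area of archipelago: 100000 × cos²(71.3°) = 100000 × 0.1028 = 10280 km².
True area of crater field: 33700 × cos²(27°) = 33700 × 0.7939 = 26750 km².
Ratio = 10280 / 26750 ≈ 0.384.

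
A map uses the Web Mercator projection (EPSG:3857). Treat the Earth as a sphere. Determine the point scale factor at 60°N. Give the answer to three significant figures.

The Mercator projection is conformal; its linear scale factor is the same in every direction and equals sec φ = 1/cos φ.
k = 1/cos 60° = 1/0.5000 = 2.000.

2.00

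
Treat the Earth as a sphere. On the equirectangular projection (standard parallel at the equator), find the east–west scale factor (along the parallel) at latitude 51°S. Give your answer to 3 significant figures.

For the equirectangular projection with φ₀ = 0 (plate carrée), h = 1 along meridians and k = sec φ along parallels.
k = 1/cos 51° = 1/0.6293 = 1.589.

1.59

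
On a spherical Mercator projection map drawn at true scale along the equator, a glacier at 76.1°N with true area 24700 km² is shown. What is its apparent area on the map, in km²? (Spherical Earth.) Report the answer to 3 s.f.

For Mercator, h = k = sec φ (a conformal cylindrical projection has a single point scale, 1/cos φ).
Areal scale = k² = sec²φ = 1/cos²(76.1°) = 1/0.2402² = 17.33.
Apparent area = 24700 × 17.33 ≈ 428000 km².

428000 km²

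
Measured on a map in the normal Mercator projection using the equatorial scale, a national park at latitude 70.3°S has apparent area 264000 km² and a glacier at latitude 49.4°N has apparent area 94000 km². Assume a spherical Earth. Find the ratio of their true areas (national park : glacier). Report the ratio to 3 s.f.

On Mercator the areal scale is sec²φ, so true area = apparent × cos²φ.
True area of national park: 264000 × cos²(70.3°) = 264000 × 0.1136 = 30000 km².
True area of glacier: 94000 × cos²(49.4°) = 94000 × 0.4235 = 39810 km².
Ratio = 30000 / 39810 ≈ 0.754.

0.754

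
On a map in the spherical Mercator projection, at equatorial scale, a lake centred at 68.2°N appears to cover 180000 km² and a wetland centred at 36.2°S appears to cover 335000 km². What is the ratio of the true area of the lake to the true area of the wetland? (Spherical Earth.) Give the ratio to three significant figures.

0.114

Since Mercator area scale is 1/cos²φ, the true area equals the apparent area multiplied by cos²φ.
True area of lake: 180000 × cos²(68.2°) = 180000 × 0.1379 = 24820 km².
True area of wetland: 335000 × cos²(36.2°) = 335000 × 0.6512 = 218100 km².
Ratio = 24820 / 218100 ≈ 0.114.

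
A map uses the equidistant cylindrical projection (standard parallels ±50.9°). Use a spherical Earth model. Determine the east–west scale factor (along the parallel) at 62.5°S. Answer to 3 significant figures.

1.37

With standard parallel φ₀ = 50.9°, the equirectangular projection gives x = Rλ cos φ₀, y = Rφ, so h = 1 and k = cos 50.9° / cos φ.
k = cos 50.9° / cos 62.5° = 0.6307/0.4617 = 1.366.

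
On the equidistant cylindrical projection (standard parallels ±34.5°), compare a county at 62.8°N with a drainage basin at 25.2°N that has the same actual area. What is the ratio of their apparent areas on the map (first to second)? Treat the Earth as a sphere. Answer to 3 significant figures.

1.98

In the equirectangular projection with standard parallel φ₀ = 34.5° (x = Rλ cos φ₀, y = Rφ), meridians are true-scale (h = 1) and the parallel scale is k = cos φ₀ / cos φ.
Areal scale at 62.8°: h·k = 1.000 × 1.803 = 1.803.
Areal scale at 25.2°: h·k = 1.000 × 0.9108 = 0.9108.
Ratio = 1.803/0.9108 ≈ 1.98.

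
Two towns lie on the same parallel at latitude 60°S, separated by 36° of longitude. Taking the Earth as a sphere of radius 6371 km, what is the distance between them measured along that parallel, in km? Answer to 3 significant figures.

2000 km

Arc length along a parallel = R cos φ · Δλ (with Δλ in radians).
= 6371 × cos 60° × (36° × π/180) = 6371 × 0.5000 × 0.6283 ≈ 2000 km.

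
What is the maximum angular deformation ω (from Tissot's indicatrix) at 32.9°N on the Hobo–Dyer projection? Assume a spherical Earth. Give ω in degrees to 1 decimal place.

Hobo–Dyer is a cylindrical equal-area projection with standard parallels at ±37.5°. For cylindrical equal-area with standard parallel φ₀, h = cos φ / cos φ₀ and k = cos φ₀ / cos φ, so h·k = 1.
At 32.9°: h = 1.058, k = 0.9449; principal scales a = 1.058, b = 0.9449.
sin(ω/2) = (a − b)/(a + b) = 0.1134/2.003 = 0.05662, so ω = 2 arcsin(0.05662) ≈ 6.5°.

6.5°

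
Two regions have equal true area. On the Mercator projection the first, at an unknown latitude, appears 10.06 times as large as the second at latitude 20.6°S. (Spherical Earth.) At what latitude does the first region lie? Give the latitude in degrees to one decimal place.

72.8°

On Mercator, (apparent₁)/(apparent₂) = sec²φ₁ / sec²φ₂ when true areas are equal.
cos²φ₂ / cos²φ₁ = 10.06  ⇒  cos φ₁ = cos 20.6° / √10.06 = 0.9361/3.172 = 0.2951.
φ₁ = arccos(0.2951) ≈ 72.8°.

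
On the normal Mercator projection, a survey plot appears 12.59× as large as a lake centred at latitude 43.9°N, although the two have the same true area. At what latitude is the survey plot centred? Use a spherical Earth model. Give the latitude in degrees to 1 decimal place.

78.3°

On Mercator, (apparent₁)/(apparent₂) = sec²φ₁ / sec²φ₂ when true areas are equal.
cos²φ₂ / cos²φ₁ = 12.59  ⇒  cos φ₁ = cos 43.9° / √12.59 = 0.7206/3.548 = 0.2031.
φ₁ = arccos(0.2031) ≈ 78.3°.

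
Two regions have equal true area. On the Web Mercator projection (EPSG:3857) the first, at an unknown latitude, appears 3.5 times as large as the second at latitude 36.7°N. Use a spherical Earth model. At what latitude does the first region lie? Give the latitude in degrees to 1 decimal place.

64.6°

For equal true areas on Mercator, apparent areas scale as sec²φ, so the ratio is cos²φ₂ / cos²φ₁.
cos²φ₂ / cos²φ₁ = 3.5  ⇒  cos φ₁ = cos 36.7° / √3.5 = 0.8018/1.871 = 0.4286.
φ₁ = arccos(0.4286) ≈ 64.6°.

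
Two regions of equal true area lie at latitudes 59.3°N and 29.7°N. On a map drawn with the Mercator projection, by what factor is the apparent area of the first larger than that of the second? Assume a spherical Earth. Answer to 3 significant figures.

2.89

Mercator areal scale is sec²φ.
At 59.3°: sec²(59.3°) = 1/0.5105² = 3.837.
At 29.7°: sec²(29.7°) = 1/0.8686² = 1.325.
Ratio = 3.837/1.325 = cos²(29.7°)/cos²(59.3°) ≈ 2.89.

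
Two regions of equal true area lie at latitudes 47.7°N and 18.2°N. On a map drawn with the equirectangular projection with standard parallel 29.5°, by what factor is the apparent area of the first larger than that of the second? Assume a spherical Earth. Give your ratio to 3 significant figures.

With standard parallel φ₀ = 29.5°, the equirectangular projection gives x = Rλ cos φ₀, y = Rφ, so h = 1 and k = cos 29.5° / cos φ.
Areal scale at 47.7°: h·k = 1.000 × 1.293 = 1.293.
Areal scale at 18.2°: h·k = 1.000 × 0.9162 = 0.9162.
Ratio = 1.293/0.9162 ≈ 1.41.

1.41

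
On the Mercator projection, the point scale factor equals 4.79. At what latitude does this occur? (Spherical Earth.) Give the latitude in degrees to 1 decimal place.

77.9°

Mercator scale is k = sec φ = 1/cos φ.
1/cos φ = 4.79  ⇒  cos φ = 0.2088  ⇒  φ = arccos(0.2088) ≈ 77.9°.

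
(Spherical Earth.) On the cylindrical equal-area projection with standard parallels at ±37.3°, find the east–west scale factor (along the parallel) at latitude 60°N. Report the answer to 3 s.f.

1.59

For cylindrical equal-area with standard parallel φ₀, h = cos φ / cos φ₀ and k = cos φ₀ / cos φ, so h·k = 1.
k = cos 37.3° / cos 60° = 0.7955/0.5000 = 1.591.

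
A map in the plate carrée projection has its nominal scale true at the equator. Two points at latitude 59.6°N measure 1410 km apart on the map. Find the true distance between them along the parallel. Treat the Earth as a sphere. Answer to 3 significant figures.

Plate carrée maps x = Rλ, y = Rφ. The meridian scale is h = 1 and the parallel scale is k = 1/cos φ = sec φ.
Along the parallel at 59.6°, map distances are exaggerated by k = sec 59.6° = 1.976.
True distance = 1410 / 1.976 = 1410 × cos 59.6° ≈ 714 km.

714 km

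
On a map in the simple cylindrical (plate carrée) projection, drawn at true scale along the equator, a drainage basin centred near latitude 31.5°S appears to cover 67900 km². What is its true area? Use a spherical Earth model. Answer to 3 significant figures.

For the equirectangular projection with φ₀ = 0 (plate carrée), h = 1 along meridians and k = sec φ along parallels.
Areal scale = h·k = 1 × sec φ; at 31.5°, h = 1.000, k = 1.173, so h·k = 1.173.
True area = apparent / (areal scale) = 67900 / 1.173 ≈ 57900 km².

57900 km²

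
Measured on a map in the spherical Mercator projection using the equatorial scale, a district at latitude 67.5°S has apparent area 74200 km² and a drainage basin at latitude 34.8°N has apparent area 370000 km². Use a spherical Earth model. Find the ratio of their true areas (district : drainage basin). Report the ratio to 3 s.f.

On Mercator the areal scale is sec²φ, so true area = apparent × cos²φ.
True area of district: 74200 × cos²(67.5°) = 74200 × 0.1464 = 10870 km².
True area of drainage basin: 370000 × cos²(34.8°) = 370000 × 0.6743 = 249500 km².
Ratio = 10870 / 249500 ≈ 0.0436.

0.0436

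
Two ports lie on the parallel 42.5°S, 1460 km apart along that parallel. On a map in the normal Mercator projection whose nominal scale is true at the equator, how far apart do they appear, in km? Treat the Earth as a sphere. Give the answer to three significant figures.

1980 km

The Mercator projection is conformal; its linear scale factor is the same in every direction and equals sec φ = 1/cos φ.
Along the parallel, k = sec 42.5° = 1/0.7373 = 1.356.
Map distance = 1460 × 1.356 ≈ 1980 km.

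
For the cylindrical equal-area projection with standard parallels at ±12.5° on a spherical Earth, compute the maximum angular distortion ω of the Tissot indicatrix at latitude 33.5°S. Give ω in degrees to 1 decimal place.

For cylindrical equal-area with standard parallel φ₀, h = cos φ / cos φ₀ and k = cos φ₀ / cos φ, so h·k = 1.
At 33.5°: h = 0.8541, k = 1.171; principal scales a = 1.171, b = 0.8541.
sin(ω/2) = (a − b)/(a + b) = 0.3166/2.025 = 0.1564, so ω = 2 arcsin(0.1564) ≈ 18.0°.

18.0°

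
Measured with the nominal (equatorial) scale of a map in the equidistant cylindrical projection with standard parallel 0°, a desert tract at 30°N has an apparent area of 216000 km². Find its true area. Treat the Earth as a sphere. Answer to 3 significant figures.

For the equirectangular projection with φ₀ = 0 (plate carrée), h = 1 along meridians and k = sec φ along parallels.
Areal scale = h·k = 1 × sec φ; at 30°, h = 1.000, k = 1.155, so h·k = 1.155.
True area = apparent / (areal scale) = 216000 / 1.155 ≈ 187000 km².

187000 km²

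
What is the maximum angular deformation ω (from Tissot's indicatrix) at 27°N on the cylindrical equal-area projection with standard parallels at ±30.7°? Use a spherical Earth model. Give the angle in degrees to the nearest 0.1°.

4.1°

A cylindrical equal-area projection with standard parallel φ₀ has meridian scale h = cos φ / cos φ₀ and parallel scale k = cos φ₀ / cos φ (so areas are preserved, h·k = 1).
At 27°: h = 1.036, k = 0.9650; principal scales a = 1.036, b = 0.9650.
sin(ω/2) = (a − b)/(a + b) = 0.07120/2.001 = 0.03558, so ω = 2 arcsin(0.03558) ≈ 4.1°.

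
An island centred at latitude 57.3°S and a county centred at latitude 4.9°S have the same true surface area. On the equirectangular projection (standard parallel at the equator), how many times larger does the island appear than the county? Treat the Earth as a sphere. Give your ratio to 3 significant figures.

1.84

In the plate carrée (x = Rλ, y = Rφ), meridians are true-scale (h = 1) and parallels are stretched by k = sec φ.
Areal scale at 57.3°: h·k = 1.000 × 1.851 = 1.851.
Areal scale at 4.9°: h·k = 1.000 × 1.004 = 1.004.
Ratio = 1.851/1.004 ≈ 1.84.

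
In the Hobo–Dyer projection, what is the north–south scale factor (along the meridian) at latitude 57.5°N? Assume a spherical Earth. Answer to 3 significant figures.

The Hobo–Dyer projection is cylindrical equal-area with φ₀ = 37.5°. For cylindrical equal-area with standard parallel φ₀, h = cos φ / cos φ₀ and k = cos φ₀ / cos φ, so h·k = 1.
h = cos 57.5° / cos 37.5° = 0.5373/0.7934 = 0.6773.

0.677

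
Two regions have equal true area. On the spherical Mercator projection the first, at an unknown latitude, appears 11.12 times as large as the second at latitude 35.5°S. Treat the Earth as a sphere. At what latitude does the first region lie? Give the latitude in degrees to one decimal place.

75.9°

Mercator areal scale is sec²φ, so apparent-area ratio = sec²φ₁ / sec²φ₂ = cos²φ₂ / cos²φ₁.
cos²φ₂ / cos²φ₁ = 11.12  ⇒  cos φ₁ = cos 35.5° / √11.12 = 0.8141/3.335 = 0.2441.
φ₁ = arccos(0.2441) ≈ 75.9°.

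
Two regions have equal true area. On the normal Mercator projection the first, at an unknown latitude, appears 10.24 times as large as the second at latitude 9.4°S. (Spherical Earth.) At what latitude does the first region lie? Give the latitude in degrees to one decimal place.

For equal true areas on Mercator, apparent areas scale as sec²φ, so the ratio is cos²φ₂ / cos²φ₁.
cos²φ₂ / cos²φ₁ = 10.24  ⇒  cos φ₁ = cos 9.4° / √10.24 = 0.9866/3.200 = 0.3083.
φ₁ = arccos(0.3083) ≈ 72.0°.

72.0°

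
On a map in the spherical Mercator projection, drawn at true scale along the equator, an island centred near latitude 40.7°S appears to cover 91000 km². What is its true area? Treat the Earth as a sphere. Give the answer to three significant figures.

52300 km²

The Mercator projection is conformal; its linear scale factor is the same in every direction and equals sec φ = 1/cos φ.
Areal scale = k² = sec²φ = 1/cos²(40.7°) = 1/0.7581² = 1.740.
True area = apparent / (areal scale) = 91000 / 1.740 ≈ 52300 km².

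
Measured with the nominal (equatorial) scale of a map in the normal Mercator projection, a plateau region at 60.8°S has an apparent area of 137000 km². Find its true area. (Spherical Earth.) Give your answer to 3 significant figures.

The Mercator projection is conformal; its linear scale factor is the same in every direction and equals sec φ = 1/cos φ.
Areal scale = k² = sec²φ = 1/cos²(60.8°) = 1/0.4879² = 4.202.
True area = apparent / (areal scale) = 137000 / 4.202 ≈ 32600 km².

32600 km²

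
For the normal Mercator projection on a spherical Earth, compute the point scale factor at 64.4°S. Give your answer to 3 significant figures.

Mercator is conformal, so the point scale is isotropic: h = k = sec φ = 1/cos φ.
k = 1/cos 64.4° = 1/0.4321 = 2.314.

2.31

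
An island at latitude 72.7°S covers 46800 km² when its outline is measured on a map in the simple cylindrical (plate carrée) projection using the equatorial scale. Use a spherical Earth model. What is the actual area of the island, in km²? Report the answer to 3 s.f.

13900 km²

For the equirectangular projection with φ₀ = 0 (plate carrée), h = 1 along meridians and k = sec φ along parallels.
Areal scale = h·k = 1 × sec φ; at 72.7°, h = 1.000, k = 3.363, so h·k = 3.363.
True area = apparent / (areal scale) = 46800 / 3.363 ≈ 13900 km².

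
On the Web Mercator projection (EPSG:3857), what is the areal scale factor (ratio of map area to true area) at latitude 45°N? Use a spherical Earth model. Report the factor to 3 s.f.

2.00

Mercator is conformal, so the point scale is isotropic: h = k = sec φ = 1/cos φ.
Areal scale = k² = sec²φ = 1/cos²(45°) = 1/0.7071² = 2.000.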